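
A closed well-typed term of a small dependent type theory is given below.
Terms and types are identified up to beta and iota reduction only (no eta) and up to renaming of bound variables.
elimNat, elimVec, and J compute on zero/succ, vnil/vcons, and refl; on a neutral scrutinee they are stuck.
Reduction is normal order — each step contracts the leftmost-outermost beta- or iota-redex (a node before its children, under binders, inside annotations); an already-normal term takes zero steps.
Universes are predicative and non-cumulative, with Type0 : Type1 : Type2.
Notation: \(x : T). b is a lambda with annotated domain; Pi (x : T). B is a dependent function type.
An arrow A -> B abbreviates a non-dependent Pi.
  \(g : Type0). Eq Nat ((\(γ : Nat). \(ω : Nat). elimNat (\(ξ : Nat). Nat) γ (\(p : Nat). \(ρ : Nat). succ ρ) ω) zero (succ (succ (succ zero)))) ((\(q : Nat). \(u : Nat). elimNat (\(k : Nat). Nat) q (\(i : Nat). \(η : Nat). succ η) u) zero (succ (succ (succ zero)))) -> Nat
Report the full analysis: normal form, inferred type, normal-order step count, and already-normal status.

resulting normal form:
  \(g : Type0). Eq Nat (succ (succ (succ zero))) (succ (succ (succ zero))) -> Nat
type:
  Type0 -> Type0
normal-order step count: 24
term was already normal: no
first contracted redex: a beta-redex


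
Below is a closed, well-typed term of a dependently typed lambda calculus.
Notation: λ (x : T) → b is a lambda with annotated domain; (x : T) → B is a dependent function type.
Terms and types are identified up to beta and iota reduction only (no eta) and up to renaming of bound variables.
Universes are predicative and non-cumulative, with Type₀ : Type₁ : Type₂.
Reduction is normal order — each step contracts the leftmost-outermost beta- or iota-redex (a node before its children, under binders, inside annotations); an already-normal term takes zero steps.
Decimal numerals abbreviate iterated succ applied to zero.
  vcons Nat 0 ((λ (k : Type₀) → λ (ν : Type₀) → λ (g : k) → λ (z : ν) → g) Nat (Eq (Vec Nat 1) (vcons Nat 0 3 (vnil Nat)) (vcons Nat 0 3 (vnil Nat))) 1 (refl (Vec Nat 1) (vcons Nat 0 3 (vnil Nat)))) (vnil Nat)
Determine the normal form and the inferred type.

reduced normal form:
  vcons Nat 0 1 (vnil Nat)
inferred type:
  Vec Nat 1
observation: the first redex contracted is a beta-redex; the normal form is reached in 4 normal-order steps.


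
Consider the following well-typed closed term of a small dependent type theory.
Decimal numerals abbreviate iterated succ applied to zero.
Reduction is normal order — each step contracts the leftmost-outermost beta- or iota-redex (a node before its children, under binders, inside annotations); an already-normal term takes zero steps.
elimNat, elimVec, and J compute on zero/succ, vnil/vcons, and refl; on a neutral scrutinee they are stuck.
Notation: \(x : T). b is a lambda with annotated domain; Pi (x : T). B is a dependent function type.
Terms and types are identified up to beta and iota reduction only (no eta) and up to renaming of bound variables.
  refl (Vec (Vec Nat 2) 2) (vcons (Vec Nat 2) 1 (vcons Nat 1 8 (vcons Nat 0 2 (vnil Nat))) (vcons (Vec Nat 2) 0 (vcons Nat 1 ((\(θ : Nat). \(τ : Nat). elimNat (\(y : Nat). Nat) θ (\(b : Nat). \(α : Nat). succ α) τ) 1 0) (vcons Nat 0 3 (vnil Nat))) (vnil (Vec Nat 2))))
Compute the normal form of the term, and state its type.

reduced normal form:
  refl (Vec (Vec Nat 2) 2) (vcons (Vec Nat 2) 1 (vcons Nat 1 8 (vcons Nat 0 2 (vnil Nat))) (vcons (Vec Nat 2) 0 (vcons Nat 1 1 (vcons Nat 0 3 (vnil Nat))) (vnil (Vec Nat 2))))
the term's type:
  Eq (Vec (Vec Nat 2) 2) (vcons (Vec Nat 2) 1 (vcons Nat 1 8 (vcons Nat 0 2 (vnil Nat))) (vcons (Vec Nat 2) 0 (vcons Nat 1 1 (vcons Nat 0 3 (vnil Nat))) (vnil (Vec Nat 2)))) (vcons (Vec Nat 2) 1 (vcons Nat 1 8 (vcons Nat 0 2 (vnil Nat))) (vcons (Vec Nat 2) 0 (vcons Nat 1 1 (vcons Nat 0 3 (vnil Nat))) (vnil (Vec Nat 2))))


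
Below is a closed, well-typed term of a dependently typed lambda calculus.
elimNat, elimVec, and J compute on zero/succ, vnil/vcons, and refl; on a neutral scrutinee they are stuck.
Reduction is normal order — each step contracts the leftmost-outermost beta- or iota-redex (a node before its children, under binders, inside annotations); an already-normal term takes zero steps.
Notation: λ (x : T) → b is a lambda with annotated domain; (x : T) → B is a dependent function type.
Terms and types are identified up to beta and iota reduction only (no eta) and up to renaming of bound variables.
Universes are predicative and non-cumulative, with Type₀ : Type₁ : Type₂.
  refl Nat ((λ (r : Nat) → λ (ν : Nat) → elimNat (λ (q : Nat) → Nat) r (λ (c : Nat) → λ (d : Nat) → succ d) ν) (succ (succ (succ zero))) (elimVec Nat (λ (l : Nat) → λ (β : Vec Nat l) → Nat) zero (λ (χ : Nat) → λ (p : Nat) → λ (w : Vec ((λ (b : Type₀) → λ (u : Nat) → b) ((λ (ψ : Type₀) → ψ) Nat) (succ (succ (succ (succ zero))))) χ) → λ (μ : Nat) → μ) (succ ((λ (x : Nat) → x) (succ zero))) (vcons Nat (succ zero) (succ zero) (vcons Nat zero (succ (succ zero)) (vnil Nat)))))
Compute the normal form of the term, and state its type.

reduced normal form:
  refl Nat (succ (succ (succ zero)))
type:
  Eq Nat (succ (succ (succ zero))) (succ (succ (succ zero)))


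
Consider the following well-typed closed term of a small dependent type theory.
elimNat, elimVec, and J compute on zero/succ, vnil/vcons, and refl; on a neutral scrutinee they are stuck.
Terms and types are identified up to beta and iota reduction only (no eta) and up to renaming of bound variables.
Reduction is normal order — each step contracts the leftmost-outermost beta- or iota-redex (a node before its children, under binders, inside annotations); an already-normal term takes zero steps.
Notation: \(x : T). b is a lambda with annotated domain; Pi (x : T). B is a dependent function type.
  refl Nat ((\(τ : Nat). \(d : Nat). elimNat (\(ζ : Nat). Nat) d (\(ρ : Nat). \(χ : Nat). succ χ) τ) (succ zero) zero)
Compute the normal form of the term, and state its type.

resulting normal form:
  refl Nat (succ zero)
the term's type:
  Eq Nat (succ zero) (succ zero)


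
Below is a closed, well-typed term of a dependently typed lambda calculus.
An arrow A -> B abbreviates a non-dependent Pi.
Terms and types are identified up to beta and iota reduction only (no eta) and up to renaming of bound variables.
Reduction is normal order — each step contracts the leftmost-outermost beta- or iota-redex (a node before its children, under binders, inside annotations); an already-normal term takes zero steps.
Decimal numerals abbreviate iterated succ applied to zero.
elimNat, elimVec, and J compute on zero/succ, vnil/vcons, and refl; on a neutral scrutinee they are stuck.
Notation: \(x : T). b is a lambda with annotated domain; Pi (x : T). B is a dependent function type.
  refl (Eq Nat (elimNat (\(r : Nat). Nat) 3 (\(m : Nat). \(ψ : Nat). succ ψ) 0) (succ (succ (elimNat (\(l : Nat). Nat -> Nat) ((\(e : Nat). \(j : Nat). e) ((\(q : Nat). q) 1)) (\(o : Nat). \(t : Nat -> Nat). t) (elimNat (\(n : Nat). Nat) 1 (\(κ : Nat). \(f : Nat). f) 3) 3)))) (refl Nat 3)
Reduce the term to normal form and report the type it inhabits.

normal form:
  refl (Eq Nat 3 3) (refl Nat 3)
inferred type:
  Eq (Eq Nat 3 3) (refl Nat 3) (refl Nat 3)
observation: the term reaches its normal form after 18 normal-order steps.


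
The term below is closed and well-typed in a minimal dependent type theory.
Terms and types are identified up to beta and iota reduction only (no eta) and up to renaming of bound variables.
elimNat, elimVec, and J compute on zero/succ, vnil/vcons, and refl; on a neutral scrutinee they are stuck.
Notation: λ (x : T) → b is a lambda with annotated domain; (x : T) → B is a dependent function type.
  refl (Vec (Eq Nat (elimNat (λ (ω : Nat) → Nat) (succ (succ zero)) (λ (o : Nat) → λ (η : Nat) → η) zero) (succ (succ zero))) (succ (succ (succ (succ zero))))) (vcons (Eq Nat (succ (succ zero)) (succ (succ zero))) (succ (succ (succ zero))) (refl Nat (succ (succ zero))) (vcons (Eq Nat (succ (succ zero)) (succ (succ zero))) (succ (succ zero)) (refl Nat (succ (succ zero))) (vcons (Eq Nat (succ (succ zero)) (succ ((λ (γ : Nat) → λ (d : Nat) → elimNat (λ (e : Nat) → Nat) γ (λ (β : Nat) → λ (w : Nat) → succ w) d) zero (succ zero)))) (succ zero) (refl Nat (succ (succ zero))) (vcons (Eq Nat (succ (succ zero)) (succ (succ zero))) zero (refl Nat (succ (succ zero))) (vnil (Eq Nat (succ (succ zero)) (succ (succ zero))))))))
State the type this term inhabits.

type:
  Eq (Vec (Eq Nat (succ (succ zero)) (succ (succ zero))) (succ (succ (succ (succ zero))))) (vcons (Eq Nat (succ (succ zero)) (succ (succ zero))) (succ (succ (succ zero))) (refl Nat (succ (succ zero))) (vcons (Eq Nat (succ (succ zero)) (succ (succ zero))) (succ (succ zero)) (refl Nat (succ (succ zero))) (vcons (Eq Nat (succ (succ zero)) (succ (succ zero))) (succ zero) (refl Nat (succ (succ zero))) (vcons (Eq Nat (succ (succ zero)) (succ (succ zero))) zero (refl Nat (succ (succ zero))) (vnil (Eq Nat (succ (succ zero)) (succ (succ zero)))))))) (vcons (Eq Nat (succ (succ zero)) (succ (succ zero))) (succ (succ (succ zero))) (refl Nat (succ (succ zero))) (vcons (Eq Nat (succ (succ zero)) (succ (succ zero))) (succ (succ zero)) (refl Nat (succ (succ zero))) (vcons (Eq Nat (succ (succ zero)) (succ (succ zero))) (succ zero) (refl Nat (succ (succ zero))) (vcons (Eq Nat (succ (succ zero)) (succ (succ zero))) zero (refl Nat (succ (succ zero))) (vnil (Eq Nat (succ (succ zero)) (succ (succ zero))))))))


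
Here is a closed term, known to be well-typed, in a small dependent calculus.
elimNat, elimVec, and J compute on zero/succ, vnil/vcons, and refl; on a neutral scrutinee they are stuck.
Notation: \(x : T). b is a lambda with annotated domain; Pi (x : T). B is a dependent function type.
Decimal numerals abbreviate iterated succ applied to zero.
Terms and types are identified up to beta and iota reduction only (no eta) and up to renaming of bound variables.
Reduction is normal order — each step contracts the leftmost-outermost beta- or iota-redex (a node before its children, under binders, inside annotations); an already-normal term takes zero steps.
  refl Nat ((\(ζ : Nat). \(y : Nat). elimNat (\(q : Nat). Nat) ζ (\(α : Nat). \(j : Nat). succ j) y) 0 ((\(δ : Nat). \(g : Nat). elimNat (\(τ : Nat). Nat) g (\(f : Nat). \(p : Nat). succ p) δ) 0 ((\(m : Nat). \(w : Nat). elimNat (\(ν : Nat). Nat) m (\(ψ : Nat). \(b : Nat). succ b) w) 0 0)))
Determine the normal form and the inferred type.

resulting normal form:
  refl Nat 0
the term's type:
  Eq Nat 0 0
observation: the leftmost-outermost redex is a beta-redex, and normalization takes 9 steps.


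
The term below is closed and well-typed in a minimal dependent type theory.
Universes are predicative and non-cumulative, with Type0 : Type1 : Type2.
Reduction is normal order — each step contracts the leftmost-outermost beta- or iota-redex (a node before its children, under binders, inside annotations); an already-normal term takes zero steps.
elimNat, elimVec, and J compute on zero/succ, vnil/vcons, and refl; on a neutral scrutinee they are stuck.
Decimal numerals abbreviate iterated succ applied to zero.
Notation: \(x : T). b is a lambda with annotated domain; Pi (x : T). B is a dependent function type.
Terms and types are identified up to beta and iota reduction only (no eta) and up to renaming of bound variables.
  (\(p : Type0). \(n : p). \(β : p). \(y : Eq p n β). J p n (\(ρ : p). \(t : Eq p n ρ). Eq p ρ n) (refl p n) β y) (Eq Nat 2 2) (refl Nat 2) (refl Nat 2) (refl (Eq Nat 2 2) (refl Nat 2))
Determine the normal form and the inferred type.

resulting normal form:
  refl (Eq Nat 2 2) (refl Nat 2)
the term's type:
  Eq (Eq Nat 2 2) (refl Nat 2) (refl Nat 2)
observation: 5 normal-order steps separate the term from its normal form.


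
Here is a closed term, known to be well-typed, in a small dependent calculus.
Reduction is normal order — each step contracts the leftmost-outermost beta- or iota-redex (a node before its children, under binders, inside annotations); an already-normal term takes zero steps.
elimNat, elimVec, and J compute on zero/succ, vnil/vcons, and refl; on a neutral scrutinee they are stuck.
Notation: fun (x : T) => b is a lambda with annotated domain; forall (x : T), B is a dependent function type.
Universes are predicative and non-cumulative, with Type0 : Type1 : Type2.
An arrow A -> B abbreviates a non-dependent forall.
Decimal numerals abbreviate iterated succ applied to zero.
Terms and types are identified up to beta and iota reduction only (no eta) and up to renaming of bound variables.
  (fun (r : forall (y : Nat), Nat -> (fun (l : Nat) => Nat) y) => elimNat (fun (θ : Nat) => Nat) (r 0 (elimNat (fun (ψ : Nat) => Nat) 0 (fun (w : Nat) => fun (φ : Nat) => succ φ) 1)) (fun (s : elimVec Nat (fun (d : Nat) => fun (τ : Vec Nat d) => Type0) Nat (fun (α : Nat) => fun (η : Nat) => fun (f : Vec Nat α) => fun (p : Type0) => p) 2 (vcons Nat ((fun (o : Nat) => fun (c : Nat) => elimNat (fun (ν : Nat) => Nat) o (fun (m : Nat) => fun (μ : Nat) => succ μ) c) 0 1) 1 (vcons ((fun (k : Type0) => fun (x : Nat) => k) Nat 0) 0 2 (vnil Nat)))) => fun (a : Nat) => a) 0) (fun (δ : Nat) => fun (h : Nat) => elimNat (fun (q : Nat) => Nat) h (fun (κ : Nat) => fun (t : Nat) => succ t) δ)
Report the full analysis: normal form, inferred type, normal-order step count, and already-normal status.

resulting normal form:
  1
the term's type:
  Nat
steps to reach normal form (normal order): 9
term was already normal: no
first contracted redex: a beta-redex


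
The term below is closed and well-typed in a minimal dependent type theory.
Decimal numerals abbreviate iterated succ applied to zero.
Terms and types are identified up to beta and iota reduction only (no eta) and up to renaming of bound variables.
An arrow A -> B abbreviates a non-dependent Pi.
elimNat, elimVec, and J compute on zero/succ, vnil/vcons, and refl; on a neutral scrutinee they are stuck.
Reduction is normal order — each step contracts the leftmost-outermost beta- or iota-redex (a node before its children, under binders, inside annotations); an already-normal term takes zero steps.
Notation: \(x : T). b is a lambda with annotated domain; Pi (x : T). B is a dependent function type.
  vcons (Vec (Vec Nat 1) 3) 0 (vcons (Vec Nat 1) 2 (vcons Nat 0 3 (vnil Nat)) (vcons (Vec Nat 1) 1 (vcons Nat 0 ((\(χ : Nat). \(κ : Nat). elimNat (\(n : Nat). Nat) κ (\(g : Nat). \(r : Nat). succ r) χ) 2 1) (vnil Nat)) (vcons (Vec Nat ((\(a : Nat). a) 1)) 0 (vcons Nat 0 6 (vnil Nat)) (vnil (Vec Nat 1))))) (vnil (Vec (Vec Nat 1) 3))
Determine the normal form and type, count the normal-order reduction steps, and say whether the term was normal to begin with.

normal form:
  vcons (Vec (Vec Nat 1) 3) 0 (vcons (Vec Nat 1) 2 (vcons Nat 0 3 (vnil Nat)) (vcons (Vec Nat 1) 1 (vcons Nat 0 3 (vnil Nat)) (vcons (Vec Nat 1) 0 (vcons Nat 0 6 (vnil Nat)) (vnil (Vec Nat 1))))) (vnil (Vec (Vec Nat 1) 3))
the term's type:
  Vec (Vec (Vec Nat 1) 3) 1
reduction steps (normal order): 10
started in normal form: no
first redex: a beta-redex


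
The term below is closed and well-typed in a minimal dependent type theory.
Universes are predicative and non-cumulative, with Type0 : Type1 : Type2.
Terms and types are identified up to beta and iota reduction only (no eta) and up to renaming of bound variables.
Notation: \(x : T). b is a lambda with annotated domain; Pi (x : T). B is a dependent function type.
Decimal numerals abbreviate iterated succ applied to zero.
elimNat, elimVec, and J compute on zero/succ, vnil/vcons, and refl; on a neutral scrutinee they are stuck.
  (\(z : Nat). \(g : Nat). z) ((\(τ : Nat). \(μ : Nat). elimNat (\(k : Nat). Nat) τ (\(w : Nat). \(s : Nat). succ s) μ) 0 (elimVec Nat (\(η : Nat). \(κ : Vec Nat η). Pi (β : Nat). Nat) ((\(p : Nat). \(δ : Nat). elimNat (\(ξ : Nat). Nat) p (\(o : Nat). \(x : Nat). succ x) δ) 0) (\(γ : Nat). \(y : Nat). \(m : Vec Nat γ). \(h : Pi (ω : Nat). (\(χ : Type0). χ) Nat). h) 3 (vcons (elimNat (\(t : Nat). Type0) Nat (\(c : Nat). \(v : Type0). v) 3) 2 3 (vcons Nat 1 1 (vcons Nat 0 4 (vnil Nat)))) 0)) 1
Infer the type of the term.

the term's type:
  Nat


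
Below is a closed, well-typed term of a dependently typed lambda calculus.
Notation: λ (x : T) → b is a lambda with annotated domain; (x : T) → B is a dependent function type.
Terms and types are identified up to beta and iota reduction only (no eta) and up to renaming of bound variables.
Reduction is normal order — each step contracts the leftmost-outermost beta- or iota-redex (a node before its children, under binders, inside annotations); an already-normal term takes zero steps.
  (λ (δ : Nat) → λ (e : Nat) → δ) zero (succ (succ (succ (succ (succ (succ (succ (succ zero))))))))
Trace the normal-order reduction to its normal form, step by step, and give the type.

normal-order reduction sequence:
  (λ (δ : Nat) → λ (e : Nat) → δ) zero (succ (succ (succ (succ (succ (succ (succ (succ zero))))))))
  ~> (λ (δ : Nat) → zero) (succ (succ (succ (succ (succ (succ (succ (succ zero))))))))
  ~> zero
inferred type:
  Nat


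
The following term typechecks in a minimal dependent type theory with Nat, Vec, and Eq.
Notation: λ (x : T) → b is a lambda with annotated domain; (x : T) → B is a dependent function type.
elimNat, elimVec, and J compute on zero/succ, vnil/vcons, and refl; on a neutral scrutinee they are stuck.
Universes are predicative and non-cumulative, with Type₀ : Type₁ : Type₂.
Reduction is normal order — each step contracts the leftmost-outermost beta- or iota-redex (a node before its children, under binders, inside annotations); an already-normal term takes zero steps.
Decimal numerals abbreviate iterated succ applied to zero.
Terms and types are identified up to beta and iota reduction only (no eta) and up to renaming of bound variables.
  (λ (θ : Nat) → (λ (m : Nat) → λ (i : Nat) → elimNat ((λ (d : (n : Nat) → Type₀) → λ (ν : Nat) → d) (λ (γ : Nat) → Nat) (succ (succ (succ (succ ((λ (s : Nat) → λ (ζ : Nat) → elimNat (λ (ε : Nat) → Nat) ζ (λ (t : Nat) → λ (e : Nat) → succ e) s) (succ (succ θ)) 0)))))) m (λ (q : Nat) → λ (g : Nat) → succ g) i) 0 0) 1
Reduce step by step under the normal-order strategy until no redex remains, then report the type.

normal-order reduction sequence:
  (λ (θ : Nat) → (λ (m : Nat) → λ (i : Nat) → elimNat ((λ (d : (n : Nat) → Type₀) → λ (ν : Nat) → d) (λ (γ : Nat) → Nat) (succ (succ (succ (succ ((λ (s : Nat) → λ (ζ : Nat) → elimNat (λ (ε : Nat) → Nat) ζ (λ (t : Nat) → λ (e : Nat) → succ e) s) (succ (succ θ)) 0)))))) m (λ (q : Nat) → λ (g : Nat) → succ g) i) 0 0) 1
  ~> (λ (θ : Nat) → λ (m : Nat) → elimNat ((λ (i : (d : Nat) → Type₀) → λ (n : Nat) → i) (λ (ν : Nat) → Nat) (succ (succ (succ (succ ((λ (γ : Nat) → λ (s : Nat) → elimNat (λ (ζ : Nat) → Nat) s (λ (ε : Nat) → λ (t : Nat) → succ t) γ) 3 0)))))) θ (λ (e : Nat) → λ (q : Nat) → succ q) m) 0 0
  ~> (λ (θ : Nat) → elimNat ((λ (m : (i : Nat) → Type₀) → λ (d : Nat) → m) (λ (n : Nat) → Nat) (succ (succ (succ (succ ((λ (ν : Nat) → λ (γ : Nat) → elimNat (λ (s : Nat) → Nat) γ (λ (ζ : Nat) → λ (ε : Nat) → succ ε) ν) 3 0)))))) 0 (λ (t : Nat) → λ (e : Nat) → succ e) θ) 0
  ~> elimNat ((λ (θ : (m : Nat) → Type₀) → λ (i : Nat) → θ) (λ (d : Nat) → Nat) (succ (succ (succ (succ ((λ (n : Nat) → λ (ν : Nat) → elimNat (λ (γ : Nat) → Nat) ν (λ (s : Nat) → λ (ζ : Nat) → succ ζ) n) 3 0)))))) 0 (λ (ε : Nat) → λ (t : Nat) → succ t) 0
  ~> 0
inferred type:
  Nat


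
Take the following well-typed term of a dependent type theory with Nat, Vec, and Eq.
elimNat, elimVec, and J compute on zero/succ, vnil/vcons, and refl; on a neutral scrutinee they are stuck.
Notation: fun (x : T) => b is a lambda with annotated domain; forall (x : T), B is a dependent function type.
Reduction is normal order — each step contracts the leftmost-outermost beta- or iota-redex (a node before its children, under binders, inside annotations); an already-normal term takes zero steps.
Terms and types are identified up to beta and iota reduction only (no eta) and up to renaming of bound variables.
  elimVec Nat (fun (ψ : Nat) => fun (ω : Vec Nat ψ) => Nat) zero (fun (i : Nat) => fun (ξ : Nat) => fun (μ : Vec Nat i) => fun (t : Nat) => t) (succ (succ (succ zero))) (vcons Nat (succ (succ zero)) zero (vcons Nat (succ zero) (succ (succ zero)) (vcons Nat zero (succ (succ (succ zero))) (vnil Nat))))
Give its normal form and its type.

resulting normal form:
  zero
type:
  Nat
observation: 16 normal-order steps normalize the term, beginning with an elimVec iota-redex.


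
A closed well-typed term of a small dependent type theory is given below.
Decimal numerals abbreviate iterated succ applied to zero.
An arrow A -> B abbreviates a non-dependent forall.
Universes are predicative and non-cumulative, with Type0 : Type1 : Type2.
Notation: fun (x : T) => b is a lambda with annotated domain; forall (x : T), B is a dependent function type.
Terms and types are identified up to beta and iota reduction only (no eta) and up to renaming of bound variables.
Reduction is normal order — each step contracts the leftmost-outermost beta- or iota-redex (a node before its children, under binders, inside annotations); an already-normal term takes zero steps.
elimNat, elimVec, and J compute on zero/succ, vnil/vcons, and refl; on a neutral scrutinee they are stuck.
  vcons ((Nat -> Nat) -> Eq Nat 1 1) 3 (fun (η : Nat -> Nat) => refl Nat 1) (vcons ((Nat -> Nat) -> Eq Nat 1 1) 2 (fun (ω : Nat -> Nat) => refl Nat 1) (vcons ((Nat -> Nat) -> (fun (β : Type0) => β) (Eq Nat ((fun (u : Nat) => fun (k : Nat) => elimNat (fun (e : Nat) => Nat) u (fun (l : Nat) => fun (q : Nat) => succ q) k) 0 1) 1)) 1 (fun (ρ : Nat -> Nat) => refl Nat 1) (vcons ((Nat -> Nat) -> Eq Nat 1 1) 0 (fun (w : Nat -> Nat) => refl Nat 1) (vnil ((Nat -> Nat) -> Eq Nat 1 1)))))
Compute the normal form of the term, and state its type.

normal form:
  vcons ((Nat -> Nat) -> Eq Nat 1 1) 3 (fun (η : Nat -> Nat) => refl Nat 1) (vcons ((Nat -> Nat) -> Eq Nat 1 1) 2 (fun (ω : Nat -> Nat) => refl Nat 1) (vcons ((Nat -> Nat) -> Eq Nat 1 1) 1 (fun (β : Nat -> Nat) => refl Nat 1) (vcons ((Nat -> Nat) -> Eq Nat 1 1) 0 (fun (u : Nat -> Nat) => refl Nat 1) (vnil ((Nat -> Nat) -> Eq Nat 1 1)))))
type:
  Vec ((Nat -> Nat) -> Eq Nat 1 1) 4


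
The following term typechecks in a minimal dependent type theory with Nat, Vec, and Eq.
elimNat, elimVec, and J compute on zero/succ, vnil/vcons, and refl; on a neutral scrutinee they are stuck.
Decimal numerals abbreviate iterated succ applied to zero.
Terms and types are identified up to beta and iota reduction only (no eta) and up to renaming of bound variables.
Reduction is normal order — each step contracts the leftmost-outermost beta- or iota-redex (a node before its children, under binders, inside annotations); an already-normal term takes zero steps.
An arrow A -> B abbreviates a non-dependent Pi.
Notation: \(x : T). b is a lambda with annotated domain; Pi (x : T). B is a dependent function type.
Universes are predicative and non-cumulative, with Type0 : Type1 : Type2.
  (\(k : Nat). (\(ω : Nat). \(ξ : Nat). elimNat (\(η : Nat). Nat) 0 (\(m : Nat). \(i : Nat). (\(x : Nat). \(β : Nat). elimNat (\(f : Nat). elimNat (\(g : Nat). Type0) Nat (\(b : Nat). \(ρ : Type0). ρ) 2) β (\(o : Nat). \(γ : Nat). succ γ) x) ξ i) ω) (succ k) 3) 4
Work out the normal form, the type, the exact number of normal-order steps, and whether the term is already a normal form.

normal form:
  15
inferred type:
  Nat
normal-order step count: 79
already normal: no
first redex: a beta-redex


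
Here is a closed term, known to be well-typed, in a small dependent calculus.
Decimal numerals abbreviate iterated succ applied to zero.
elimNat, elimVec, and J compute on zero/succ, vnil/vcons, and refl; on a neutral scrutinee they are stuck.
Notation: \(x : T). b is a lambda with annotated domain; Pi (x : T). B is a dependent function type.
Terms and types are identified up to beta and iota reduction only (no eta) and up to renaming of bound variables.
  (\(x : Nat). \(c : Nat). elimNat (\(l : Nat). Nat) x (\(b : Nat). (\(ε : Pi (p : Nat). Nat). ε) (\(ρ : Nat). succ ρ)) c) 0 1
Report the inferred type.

type:
  Nat


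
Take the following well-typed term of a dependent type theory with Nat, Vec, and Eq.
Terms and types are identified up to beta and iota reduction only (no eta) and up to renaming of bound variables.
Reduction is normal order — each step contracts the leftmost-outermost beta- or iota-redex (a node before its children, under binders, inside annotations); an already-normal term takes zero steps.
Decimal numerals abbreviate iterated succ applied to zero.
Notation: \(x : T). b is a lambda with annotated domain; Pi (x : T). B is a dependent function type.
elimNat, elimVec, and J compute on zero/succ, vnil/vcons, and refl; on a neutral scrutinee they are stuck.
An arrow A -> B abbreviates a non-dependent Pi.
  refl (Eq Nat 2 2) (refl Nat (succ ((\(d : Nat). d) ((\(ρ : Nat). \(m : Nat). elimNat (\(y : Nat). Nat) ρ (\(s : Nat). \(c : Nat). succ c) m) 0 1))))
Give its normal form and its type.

normal form:
  refl (Eq Nat 2 2) (refl Nat 2)
type:
  Eq (Eq Nat 2 2) (refl Nat 2) (refl Nat 2)
observation: 7 normal-order steps normalize the term, beginning with a beta-redex.


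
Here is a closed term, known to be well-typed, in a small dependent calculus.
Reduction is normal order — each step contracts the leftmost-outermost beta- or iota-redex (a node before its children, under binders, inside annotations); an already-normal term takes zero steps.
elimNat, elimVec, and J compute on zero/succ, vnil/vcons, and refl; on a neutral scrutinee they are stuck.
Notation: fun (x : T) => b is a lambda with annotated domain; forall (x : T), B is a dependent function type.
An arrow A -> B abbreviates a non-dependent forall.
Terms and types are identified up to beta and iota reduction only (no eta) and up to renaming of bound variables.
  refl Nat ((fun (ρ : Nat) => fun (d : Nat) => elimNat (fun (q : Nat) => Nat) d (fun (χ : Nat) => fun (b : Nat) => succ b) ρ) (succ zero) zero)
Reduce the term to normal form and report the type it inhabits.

normal form:
  refl Nat (succ zero)
inferred type:
  Eq Nat (succ zero) (succ zero)


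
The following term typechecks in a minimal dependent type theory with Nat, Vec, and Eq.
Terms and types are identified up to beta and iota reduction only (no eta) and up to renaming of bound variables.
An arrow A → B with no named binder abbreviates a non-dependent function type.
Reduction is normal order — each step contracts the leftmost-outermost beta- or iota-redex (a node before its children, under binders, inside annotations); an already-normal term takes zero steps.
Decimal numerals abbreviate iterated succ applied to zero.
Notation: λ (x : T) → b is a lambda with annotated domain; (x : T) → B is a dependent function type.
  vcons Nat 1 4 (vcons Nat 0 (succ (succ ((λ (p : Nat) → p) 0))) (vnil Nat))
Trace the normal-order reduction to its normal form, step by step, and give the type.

reduction (normal order):
  vcons Nat 1 4 (vcons Nat 0 (succ (succ ((λ (p : Nat) → p) 0))) (vnil Nat))
  ~> vcons Nat 1 4 (vcons Nat 0 2 (vnil Nat))
inferred type:
  Vec Nat 2


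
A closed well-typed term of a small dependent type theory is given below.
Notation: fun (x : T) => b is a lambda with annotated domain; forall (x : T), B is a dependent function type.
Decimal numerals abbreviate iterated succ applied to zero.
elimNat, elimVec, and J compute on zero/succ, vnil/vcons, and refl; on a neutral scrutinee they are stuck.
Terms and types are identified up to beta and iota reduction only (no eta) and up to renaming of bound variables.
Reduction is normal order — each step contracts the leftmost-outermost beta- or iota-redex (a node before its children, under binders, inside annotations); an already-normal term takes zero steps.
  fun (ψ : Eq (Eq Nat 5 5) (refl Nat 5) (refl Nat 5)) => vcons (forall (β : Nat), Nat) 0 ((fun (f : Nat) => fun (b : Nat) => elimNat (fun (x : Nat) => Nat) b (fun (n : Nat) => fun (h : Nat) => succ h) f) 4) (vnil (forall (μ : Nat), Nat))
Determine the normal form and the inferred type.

resulting normal form:
  fun (ψ : Eq (Eq Nat 5 5) (refl Nat 5) (refl Nat 5)) => vcons (forall (β : Nat), Nat) 0 (fun (f : Nat) => succ (succ (succ (succ f)))) (vnil (forall (b : Nat), Nat))
inferred type:
  forall (ψ : Eq (Eq Nat 5 5) (refl Nat 5) (refl Nat 5)), Vec (forall (β : Nat), Nat) 1


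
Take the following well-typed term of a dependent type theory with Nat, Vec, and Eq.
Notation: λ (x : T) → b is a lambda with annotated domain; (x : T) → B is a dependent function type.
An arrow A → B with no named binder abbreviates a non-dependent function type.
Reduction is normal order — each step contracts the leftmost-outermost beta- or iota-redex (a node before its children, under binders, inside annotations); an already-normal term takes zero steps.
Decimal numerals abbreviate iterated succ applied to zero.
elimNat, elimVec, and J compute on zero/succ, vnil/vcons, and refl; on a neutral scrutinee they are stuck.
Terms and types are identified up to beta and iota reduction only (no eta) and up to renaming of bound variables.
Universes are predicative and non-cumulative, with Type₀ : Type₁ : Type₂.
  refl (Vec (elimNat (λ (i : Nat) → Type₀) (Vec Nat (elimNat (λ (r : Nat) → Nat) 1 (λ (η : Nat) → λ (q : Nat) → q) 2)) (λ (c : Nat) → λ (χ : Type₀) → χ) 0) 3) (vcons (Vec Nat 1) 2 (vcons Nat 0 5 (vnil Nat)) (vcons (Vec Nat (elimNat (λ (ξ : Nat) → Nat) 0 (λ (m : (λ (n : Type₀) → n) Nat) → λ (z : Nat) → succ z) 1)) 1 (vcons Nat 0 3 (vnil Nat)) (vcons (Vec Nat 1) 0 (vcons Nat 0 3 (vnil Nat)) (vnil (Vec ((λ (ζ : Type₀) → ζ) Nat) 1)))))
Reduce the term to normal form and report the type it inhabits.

resulting normal form:
  refl (Vec (Vec Nat 1) 3) (vcons (Vec Nat 1) 2 (vcons Nat 0 5 (vnil Nat)) (vcons (Vec Nat 1) 1 (vcons Nat 0 3 (vnil Nat)) (vcons (Vec Nat 1) 0 (vcons Nat 0 3 (vnil Nat)) (vnil (Vec Nat 1)))))
type:
  Eq (Vec (Vec Nat 1) 3) (vcons (Vec Nat 1) 2 (vcons Nat 0 5 (vnil Nat)) (vcons (Vec Nat 1) 1 (vcons Nat 0 3 (vnil Nat)) (vcons (Vec Nat 1) 0 (vcons Nat 0 3 (vnil Nat)) (vnil (Vec Nat 1))))) (vcons (Vec Nat 1) 2 (vcons Nat 0 5 (vnil Nat)) (vcons (Vec Nat 1) 1 (vcons Nat 0 3 (vnil Nat)) (vcons (Vec Nat 1) 0 (vcons Nat 0 3 (vnil Nat)) (vnil (Vec Nat 1)))))
observation: the first redex contracted is an elimNat iota-redex; the normal form is reached in 13 normal-order steps.


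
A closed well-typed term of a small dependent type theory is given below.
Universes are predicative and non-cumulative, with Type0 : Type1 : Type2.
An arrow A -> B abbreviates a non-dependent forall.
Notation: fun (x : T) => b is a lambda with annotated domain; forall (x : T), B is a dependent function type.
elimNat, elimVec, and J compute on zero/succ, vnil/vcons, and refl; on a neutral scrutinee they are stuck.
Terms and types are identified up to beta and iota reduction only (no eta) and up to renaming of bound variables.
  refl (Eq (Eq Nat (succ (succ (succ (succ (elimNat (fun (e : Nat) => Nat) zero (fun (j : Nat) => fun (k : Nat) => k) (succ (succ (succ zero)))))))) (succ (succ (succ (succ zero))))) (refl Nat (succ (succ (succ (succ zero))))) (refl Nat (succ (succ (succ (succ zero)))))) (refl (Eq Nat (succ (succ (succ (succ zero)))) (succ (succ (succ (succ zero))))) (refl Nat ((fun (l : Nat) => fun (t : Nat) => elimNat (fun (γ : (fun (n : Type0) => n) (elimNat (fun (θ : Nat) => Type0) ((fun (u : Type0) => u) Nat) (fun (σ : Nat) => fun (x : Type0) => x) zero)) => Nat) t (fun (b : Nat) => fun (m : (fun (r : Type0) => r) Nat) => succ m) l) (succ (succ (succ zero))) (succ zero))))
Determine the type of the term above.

type:
  Eq (Eq (Eq Nat (succ (succ (succ (succ zero)))) (succ (succ (succ (succ zero))))) (refl Nat (succ (succ (succ (succ zero))))) (refl Nat (succ (succ (succ (succ zero)))))) (refl (Eq Nat (succ (succ (succ (succ zero)))) (succ (succ (succ (succ zero))))) (refl Nat (succ (succ (succ (succ zero)))))) (refl (Eq Nat (succ (succ (succ (succ zero)))) (succ (succ (succ (succ zero))))) (refl Nat (succ (succ (succ (succ zero))))))


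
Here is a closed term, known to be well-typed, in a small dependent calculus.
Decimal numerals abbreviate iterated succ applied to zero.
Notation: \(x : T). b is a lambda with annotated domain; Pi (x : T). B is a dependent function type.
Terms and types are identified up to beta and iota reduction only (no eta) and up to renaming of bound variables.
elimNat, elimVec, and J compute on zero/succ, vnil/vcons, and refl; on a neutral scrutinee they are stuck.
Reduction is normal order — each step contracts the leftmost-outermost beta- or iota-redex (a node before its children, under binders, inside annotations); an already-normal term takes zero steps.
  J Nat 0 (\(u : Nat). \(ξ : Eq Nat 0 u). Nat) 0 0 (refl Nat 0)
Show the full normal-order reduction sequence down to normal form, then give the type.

normal-order reduction:
  J Nat 0 (\(u : Nat). \(ξ : Eq Nat 0 u). Nat) 0 0 (refl Nat 0)
  ~> 0
inferred type:
  Nat


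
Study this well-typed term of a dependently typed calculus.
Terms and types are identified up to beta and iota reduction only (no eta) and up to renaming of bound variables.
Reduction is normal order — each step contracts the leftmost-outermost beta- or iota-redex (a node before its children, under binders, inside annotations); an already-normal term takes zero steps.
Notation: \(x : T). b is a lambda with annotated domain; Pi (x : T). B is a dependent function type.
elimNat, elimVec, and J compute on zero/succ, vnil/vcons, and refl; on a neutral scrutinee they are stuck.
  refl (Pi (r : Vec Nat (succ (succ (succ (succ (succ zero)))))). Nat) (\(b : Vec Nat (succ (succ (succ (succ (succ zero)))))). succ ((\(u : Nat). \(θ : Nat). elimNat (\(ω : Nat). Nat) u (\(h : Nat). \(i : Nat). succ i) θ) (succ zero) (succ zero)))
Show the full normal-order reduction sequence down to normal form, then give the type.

reduction (normal order):
  refl (Pi (r : Vec Nat (succ (succ (succ (succ (succ zero)))))). Nat) (\(b : Vec Nat (succ (succ (succ (succ (succ zero)))))). succ ((\(u : Nat). \(θ : Nat). elimNat (\(ω : Nat). Nat) u (\(h : Nat). \(i : Nat). succ i) θ) (succ zero) (succ zero)))
  ~> refl (Pi (r : Vec Nat (succ (succ (succ (succ (succ zero)))))). Nat) (\(b : Vec Nat (succ (succ (succ (succ (succ zero)))))). succ ((\(u : Nat). elimNat (\(θ : Nat). Nat) (succ zero) (\(ω : Nat). \(h : Nat). succ h) u) (succ zero)))
  ~> refl (Pi (r : Vec Nat (succ (succ (succ (succ (succ zero)))))). Nat) (\(b : Vec Nat (succ (succ (succ (succ (succ zero)))))). succ (elimNat (\(u : Nat). Nat) (succ zero) (\(θ : Nat). \(ω : Nat). succ ω) (succ zero)))
  ~> refl (Pi (r : Vec Nat (succ (succ (succ (succ (succ zero)))))). Nat) (\(b : Vec Nat (succ (succ (succ (succ (succ zero)))))). succ ((\(u : Nat). \(θ : Nat). succ θ) zero (elimNat (\(ω : Nat). Nat) (succ zero) (\(h : Nat). \(i : Nat). succ i) zero)))
  ~> refl (Pi (r : Vec Nat (succ (succ (succ (succ (succ zero)))))). Nat) (\(b : Vec Nat (succ (succ (succ (succ (succ zero)))))). succ ((\(u : Nat). succ u) (elimNat (\(θ : Nat). Nat) (succ zero) (\(ω : Nat). \(h : Nat). succ h) zero)))
  ~> refl (Pi (r : Vec Nat (succ (succ (succ (succ (succ zero)))))). Nat) (\(b : Vec Nat (succ (succ (succ (succ (succ zero)))))). succ (succ (elimNat (\(u : Nat). Nat) (succ zero) (\(θ : Nat). \(ω : Nat). succ ω) zero)))
  ~> refl (Pi (r : Vec Nat (succ (succ (succ (succ (succ zero)))))). Nat) (\(b : Vec Nat (succ (succ (succ (succ (succ zero)))))). succ (succ (succ zero)))
inferred type:
  Eq (Pi (r : Vec Nat (succ (succ (succ (succ (succ zero)))))). Nat) (\(b : Vec Nat (succ (succ (succ (succ (succ zero)))))). succ (succ (succ zero))) (\(u : Vec Nat (succ (succ (succ (succ (succ zero)))))). succ (succ (succ zero)))


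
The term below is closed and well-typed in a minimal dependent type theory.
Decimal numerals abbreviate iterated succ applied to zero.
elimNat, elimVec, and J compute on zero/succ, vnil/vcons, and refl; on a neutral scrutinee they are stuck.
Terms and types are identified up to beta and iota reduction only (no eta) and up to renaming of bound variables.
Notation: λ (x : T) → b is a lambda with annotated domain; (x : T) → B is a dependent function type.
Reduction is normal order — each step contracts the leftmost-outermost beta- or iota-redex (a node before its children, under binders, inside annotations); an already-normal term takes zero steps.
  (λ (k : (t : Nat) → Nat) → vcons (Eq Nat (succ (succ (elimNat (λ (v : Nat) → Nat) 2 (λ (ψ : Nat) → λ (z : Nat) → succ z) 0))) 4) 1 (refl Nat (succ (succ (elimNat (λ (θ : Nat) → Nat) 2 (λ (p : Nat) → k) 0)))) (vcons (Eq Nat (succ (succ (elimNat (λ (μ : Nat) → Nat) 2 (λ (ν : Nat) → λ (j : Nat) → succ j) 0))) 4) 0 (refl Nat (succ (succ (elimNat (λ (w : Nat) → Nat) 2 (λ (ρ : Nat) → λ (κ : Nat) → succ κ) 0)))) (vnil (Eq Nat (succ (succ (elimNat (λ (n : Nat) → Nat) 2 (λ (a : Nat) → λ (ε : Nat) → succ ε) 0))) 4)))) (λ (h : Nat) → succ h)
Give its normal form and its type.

resulting normal form:
  vcons (Eq Nat 4 4) 1 (refl Nat 4) (vcons (Eq Nat 4 4) 0 (refl Nat 4) (vnil (Eq Nat 4 4)))
the term's type:
  Vec (Eq Nat 4 4) 2
observation: normalization takes exactly 6 steps under the normal-order strategy.


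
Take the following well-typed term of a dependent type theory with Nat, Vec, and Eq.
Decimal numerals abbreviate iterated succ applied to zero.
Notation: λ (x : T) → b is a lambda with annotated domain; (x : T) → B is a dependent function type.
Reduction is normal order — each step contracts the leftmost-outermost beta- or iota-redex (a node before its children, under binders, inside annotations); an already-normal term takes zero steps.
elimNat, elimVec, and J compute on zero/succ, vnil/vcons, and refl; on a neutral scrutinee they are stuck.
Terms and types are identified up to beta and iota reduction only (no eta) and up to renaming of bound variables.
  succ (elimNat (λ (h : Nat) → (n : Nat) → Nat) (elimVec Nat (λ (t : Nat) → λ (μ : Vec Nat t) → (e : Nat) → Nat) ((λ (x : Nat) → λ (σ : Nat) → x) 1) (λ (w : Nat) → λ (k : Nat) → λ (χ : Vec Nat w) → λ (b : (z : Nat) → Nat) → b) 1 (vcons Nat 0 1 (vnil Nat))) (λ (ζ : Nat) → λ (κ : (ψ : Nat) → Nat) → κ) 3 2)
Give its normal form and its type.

reduced normal form:
  2
type:
  Nat


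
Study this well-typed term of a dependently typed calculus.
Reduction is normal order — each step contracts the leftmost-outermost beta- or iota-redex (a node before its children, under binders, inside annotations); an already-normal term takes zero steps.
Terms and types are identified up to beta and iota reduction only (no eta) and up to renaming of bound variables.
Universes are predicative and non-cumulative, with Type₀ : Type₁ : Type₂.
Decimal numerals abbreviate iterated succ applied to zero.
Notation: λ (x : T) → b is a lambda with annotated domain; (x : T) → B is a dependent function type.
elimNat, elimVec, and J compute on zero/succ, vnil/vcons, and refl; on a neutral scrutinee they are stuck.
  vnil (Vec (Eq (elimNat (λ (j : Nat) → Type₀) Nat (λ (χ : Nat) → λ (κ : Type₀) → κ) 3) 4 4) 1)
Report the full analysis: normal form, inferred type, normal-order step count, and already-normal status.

reduced normal form:
  vnil (Vec (Eq Nat 4 4) 1)
the term's type:
  Vec (Vec (Eq Nat 4 4) 1) 0
steps to reach normal form (normal order): 10
started in normal form: no
first contracted redex: an elimNat iota-redex


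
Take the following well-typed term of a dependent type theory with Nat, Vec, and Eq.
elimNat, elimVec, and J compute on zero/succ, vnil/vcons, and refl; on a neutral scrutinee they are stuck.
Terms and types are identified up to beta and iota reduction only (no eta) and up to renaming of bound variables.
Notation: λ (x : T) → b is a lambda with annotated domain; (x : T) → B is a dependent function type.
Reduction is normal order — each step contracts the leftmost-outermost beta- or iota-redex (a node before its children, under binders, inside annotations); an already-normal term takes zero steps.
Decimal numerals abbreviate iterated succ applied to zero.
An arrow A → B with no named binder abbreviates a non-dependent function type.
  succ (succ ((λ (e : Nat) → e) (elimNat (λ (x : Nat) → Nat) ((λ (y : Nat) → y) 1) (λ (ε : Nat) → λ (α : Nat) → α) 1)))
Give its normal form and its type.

normal form:
  3
the term's type:
  Nat
observation: the first redex contracted is a beta-redex; the normal form is reached in 6 normal-order steps.
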